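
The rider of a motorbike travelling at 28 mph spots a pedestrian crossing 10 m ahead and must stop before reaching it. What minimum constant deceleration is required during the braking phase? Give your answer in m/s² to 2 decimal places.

Required deceleration ≈ 7.83 m/s²

28 mph × 0.44704 = 12.5171 m/s.
v² = 2a·d ⇒ a = v²/(2d) = 12.5171² / (2 × 10.000) = 156.678 / 20.000 = 7.8339 m/s².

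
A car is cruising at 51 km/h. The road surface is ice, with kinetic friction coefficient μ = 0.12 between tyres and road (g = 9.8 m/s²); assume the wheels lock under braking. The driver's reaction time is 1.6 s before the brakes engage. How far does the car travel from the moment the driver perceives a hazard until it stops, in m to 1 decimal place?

Total stopping distance ≈ 108.0 m

51 km/h ÷ 3.6 = 14.1667 m/s.
a = μg = 0.12 × 9.8 = 1.176 m/s².
Reaction distance = v·t_r = 14.1667 × 1.6 = 22.667 m.
Braking distance = v²/(2a) = 14.1667² / (2 × 1.176) = 200.695 / 2.352 = 85.330 m.
Total = 22.667 + 85.330 = 107.997 m.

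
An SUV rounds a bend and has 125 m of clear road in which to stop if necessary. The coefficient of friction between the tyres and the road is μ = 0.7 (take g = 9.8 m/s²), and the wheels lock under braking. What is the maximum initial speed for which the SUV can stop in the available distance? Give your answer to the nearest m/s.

Maximum speed ≈ 41 m/s

a = μg = 0.7 × 9.8 = 6.860 m/s².
v²/(2a) = d ⇒ v = √(2 × 6.860 × 125) = √1715.00 = 41.4126 m/s.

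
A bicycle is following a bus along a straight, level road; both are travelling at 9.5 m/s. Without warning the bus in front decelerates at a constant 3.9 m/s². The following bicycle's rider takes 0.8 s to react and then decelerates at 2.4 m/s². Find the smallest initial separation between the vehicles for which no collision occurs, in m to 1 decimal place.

Leader travels v²/(2a_L) = 90.250 / 7.800 = 11.571 m before stopping.
Follower covers v·t_r = 9.5000 × 0.8 = 7.600 m while reacting, then v²/(2a_F) = 90.250 / 4.800 = 18.802 m while braking, for a total of 7.600 + 18.802 = 26.402 m.
Since a_F ≤ a_L and the follower starts braking later, the follower is never slower than the leader, so the closest approach is when both have stopped.
Minimum gap = 26.402 − 11.571 = 14.831 m.

Minimum gap ≈ 14.8 m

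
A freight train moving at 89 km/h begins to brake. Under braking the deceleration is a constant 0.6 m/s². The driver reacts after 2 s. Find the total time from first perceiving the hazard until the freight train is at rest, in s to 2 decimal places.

Total time ≈ 43.20 s

89 km/h ÷ 3.6 = 24.7222 m/s.
Braking time = v/a = 24.7222 / 0.600 = 41.204 s.
Total = 2 + 41.204 = 43.204 s.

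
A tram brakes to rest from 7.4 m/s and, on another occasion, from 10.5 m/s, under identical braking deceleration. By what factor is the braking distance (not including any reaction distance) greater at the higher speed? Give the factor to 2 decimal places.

Braking distance d = v²/(2a), so with a fixed, d ∝ v².
Factor = (10.5/7.4)² = 1.4189² = 2.0133.

Factor ≈ 2.01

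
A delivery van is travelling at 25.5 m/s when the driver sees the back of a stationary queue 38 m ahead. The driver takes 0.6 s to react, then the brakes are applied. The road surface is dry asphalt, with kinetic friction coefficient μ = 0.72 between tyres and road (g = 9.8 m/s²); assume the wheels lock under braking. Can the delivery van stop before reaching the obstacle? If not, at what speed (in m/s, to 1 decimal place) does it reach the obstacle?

a = μg = 0.72 × 9.8 = 7.056 m/s².
Reaction distance = 25.5000 × 0.6 = 15.300 m.
Braking distance needed to stop: v²/(2a) = 650.250 / 14.112 = 46.078 m, so total needed = 15.300 + 46.078 = 61.378 m > 38 m — it cannot stop.
Distance remaining when braking begins: 38 − 15.300 = 22.700 m.
v² = v₀² − 2a·d = 650.250 − 2 × 7.056 × 22.700 = 329.908 m²/s².
v = √329.908 = 18.163 m/s.

No — it strikes the obstacle at 18.2 m/s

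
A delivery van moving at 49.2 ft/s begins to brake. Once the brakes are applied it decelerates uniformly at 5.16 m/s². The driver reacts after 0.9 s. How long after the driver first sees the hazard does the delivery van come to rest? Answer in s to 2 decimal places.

49.2 ft/s × 0.3048 = 14.9962 m/s.
Braking time = v/a = 14.9962 / 5.160 = 2.906 s.
Total = 0.9 + 2.906 = 3.806 s.

Total time ≈ 3.81 s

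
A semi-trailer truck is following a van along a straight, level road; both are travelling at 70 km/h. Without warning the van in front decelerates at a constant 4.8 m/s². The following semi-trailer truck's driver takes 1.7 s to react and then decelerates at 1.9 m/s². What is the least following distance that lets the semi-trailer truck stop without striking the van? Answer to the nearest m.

70 km/h ÷ 3.6 = 19.4444 m/s.
Leader travels v²/(2a_L) = 378.085 / 9.600 = 39.384 m before stopping.
Follower covers v·t_r = 19.4444 × 1.7 = 33.055 m while reacting, then v²/(2a_F) = 378.085 / 3.800 = 99.496 m while braking, for a total of 33.055 + 99.496 = 132.551 m.
Since a_F ≤ a_L and the follower starts braking later, the follower is never slower than the leader, so the closest approach is when both have stopped.
Minimum gap = 132.551 − 39.384 = 93.167 m.

Minimum gap ≈ 93 m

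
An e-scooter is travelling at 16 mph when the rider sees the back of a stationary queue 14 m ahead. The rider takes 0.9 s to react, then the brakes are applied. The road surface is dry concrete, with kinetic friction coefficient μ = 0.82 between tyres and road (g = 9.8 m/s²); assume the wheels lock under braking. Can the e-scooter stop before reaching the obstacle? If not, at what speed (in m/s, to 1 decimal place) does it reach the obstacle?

16 mph × 0.44704 = 7.1526 m/s.
a = μg = 0.82 × 9.8 = 8.036 m/s².
Reaction distance = 7.1526 × 0.9 = 6.437 m.
Braking distance = v²/(2a) = 51.160 / 16.072 = 3.183 m.
Total stopping distance = 6.437 + 3.183 = 9.620 m, vs 14 m available — it stops with 14 − 9.620 = 4.380 m to spare.

Yes — it stops about 4.4 m short of the obstacle, so it never reaches it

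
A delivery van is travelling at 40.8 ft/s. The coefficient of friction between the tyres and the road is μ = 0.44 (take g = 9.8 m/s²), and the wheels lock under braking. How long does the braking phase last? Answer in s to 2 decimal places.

40.8 ft/s × 0.3048 = 12.4358 m/s.
a = μg = 0.44 × 9.8 = 4.312 m/s².
Braking time = v/a = 12.4358 / 4.312 = 2.884 s.

Braking time ≈ 2.88 s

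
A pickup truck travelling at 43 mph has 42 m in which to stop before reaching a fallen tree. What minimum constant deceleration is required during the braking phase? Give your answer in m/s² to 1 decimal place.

Required deceleration ≈ 4.4 m/s²

43 mph × 0.44704 = 19.2227 m/s.
v² = 2a·d ⇒ a = v²/(2d) = 19.2227² / (2 × 42.000) = 369.512 / 84.000 = 4.3990 m/s².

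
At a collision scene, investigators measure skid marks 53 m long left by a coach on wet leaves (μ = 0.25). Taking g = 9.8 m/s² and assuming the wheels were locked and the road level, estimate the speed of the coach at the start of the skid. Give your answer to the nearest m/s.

Deceleration a = μg = 0.25 × 9.8 = 2.450 m/s².
v = √(2a·d) = √(2 × 2.450 × 53) = √259.700 = 16.1152 m/s.

Initial speed ≈ 16 m/s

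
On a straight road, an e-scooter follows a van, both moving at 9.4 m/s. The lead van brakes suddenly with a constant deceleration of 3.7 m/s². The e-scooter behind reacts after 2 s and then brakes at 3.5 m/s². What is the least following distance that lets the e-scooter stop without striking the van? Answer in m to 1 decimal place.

Minimum gap ≈ 19.5 m

Leader travels v²/(2a_L) = 88.360 / 7.400 = 11.941 m before stopping.
Follower covers v·t_r = 9.4000 × 2 = 18.800 m while reacting, then v²/(2a_F) = 88.360 / 7.000 = 12.623 m while braking, for a total of 18.800 + 12.623 = 31.423 m.
Since a_F ≤ a_L and the follower starts braking later, the follower is never slower than the leader, so the closest approach is when both have stopped.
Minimum gap = 31.423 − 11.941 = 19.482 m.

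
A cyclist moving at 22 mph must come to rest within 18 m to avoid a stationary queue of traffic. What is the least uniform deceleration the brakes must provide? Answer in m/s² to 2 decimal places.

22 mph × 0.44704 = 9.8349 m/s.
v² = 2a·d ⇒ a = v²/(2d) = 9.8349² / (2 × 18.000) = 96.725 / 36.000 = 2.6868 m/s².

Required deceleration ≈ 2.69 m/s²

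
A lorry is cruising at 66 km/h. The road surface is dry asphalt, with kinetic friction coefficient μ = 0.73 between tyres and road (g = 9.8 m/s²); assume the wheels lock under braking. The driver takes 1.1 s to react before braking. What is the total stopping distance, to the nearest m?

66 km/h ÷ 3.6 = 18.3333 m/s.
a = μg = 0.73 × 9.8 = 7.154 m/s².
Reaction distance = v·t_r = 18.3333 × 1.1 = 20.167 m.
Braking distance = v²/(2a) = 18.3333² / (2 × 7.154) = 336.110 / 14.308 = 23.491 m.
Total = 20.167 + 23.491 = 43.658 m.

Total stopping distance ≈ 44 m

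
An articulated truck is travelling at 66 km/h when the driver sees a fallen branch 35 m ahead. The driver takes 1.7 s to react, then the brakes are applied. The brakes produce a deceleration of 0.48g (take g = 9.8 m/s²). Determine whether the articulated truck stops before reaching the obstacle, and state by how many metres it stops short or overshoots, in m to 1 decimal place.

No — it overshoots by 31.9 m

66 km/h ÷ 3.6 = 18.3333 m/s.
a = 0.48 × 9.8 = 4.704 m/s².
Reaction distance = 18.3333 × 1.7 = 31.167 m.
Braking distance = v²/(2a) = 336.110 / 9.408 = 35.726 m.
Total stopping distance = 31.167 + 35.726 = 66.893 m, vs 35 m available — it cannot stop in time and overshoots by 66.893 − 35 = 31.893 m.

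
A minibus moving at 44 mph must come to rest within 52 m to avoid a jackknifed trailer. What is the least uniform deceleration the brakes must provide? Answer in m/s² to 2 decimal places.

Required deceleration ≈ 3.72 m/s²

44 mph × 0.44704 = 19.6698 m/s.
v² = 2a·d ⇒ a = v²/(2d) = 19.6698² / (2 × 52.000) = 386.901 / 104.000 = 3.7202 m/s².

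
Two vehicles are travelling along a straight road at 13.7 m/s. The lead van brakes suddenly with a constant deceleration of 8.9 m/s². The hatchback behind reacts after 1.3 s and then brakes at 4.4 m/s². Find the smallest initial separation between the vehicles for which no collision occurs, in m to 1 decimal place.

Minimum gap ≈ 28.6 m

Leader travels v²/(2a_L) = 187.690 / 17.800 = 10.544 m before stopping.
Follower covers v·t_r = 13.7000 × 1.3 = 17.810 m while reacting, then v²/(2a_F) = 187.690 / 8.800 = 21.328 m while braking, for a total of 17.810 + 21.328 = 39.138 m.
Since a_F ≤ a_L and the follower starts braking later, the follower is never slower than the leader, so the closest approach is when both have stopped.
Minimum gap = 39.138 − 10.544 = 28.594 m.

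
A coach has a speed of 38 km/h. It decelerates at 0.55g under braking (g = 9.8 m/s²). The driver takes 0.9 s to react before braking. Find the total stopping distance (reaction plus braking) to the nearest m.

38 km/h ÷ 3.6 = 10.5556 m/s.
a = 0.55 × 9.8 = 5.390 m/s².
Reaction distance = v·t_r = 10.5556 × 0.9 = 9.500 m.
Braking distance = v²/(2a) = 10.5556² / (2 × 5.390) = 111.421 / 10.780 = 10.336 m.
Total = 9.500 + 10.336 = 19.836 m.

Total stopping distance ≈ 20 m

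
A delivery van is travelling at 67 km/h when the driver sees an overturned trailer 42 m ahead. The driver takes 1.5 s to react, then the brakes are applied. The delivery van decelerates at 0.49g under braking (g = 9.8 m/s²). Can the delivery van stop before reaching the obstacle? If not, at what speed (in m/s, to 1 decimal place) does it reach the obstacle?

No — it strikes the obstacle at 14.5 m/s

67 km/h ÷ 3.6 = 18.6111 m/s.
a = 0.49 × 9.8 = 4.802 m/s².
Reaction distance = 18.6111 × 1.5 = 27.917 m.
Braking distance needed to stop: v²/(2a) = 346.373 / 9.604 = 36.065 m, so total needed = 27.917 + 36.065 = 63.982 m > 42 m — it cannot stop.
Distance remaining when braking begins: 42 − 27.917 = 14.083 m.
v² = v₀² − 2a·d = 346.373 − 2 × 4.802 × 14.083 = 211.120 m²/s².
v = √211.120 = 14.530 m/s.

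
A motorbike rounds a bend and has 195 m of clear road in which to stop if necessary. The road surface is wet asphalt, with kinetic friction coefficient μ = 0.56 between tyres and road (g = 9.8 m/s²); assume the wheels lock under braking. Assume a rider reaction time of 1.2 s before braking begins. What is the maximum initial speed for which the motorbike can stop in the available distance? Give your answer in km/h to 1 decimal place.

Maximum speed ≈ 144.5 km/h

a = μg = 0.56 × 9.8 = 5.488 m/s².
Stopping distance: v·t_r + v²/(2a) = 195 with t_r = 1.2 s and a = 5.488 m/s².
So v² + 13.171 v − 2140.32 = 0.
Positive root: v = −a·t_r + √((a·t_r)² + 2a·d) = −6.586 + √(43.375 + 2140.32) = 40.1440 m/s.
40.1440 m/s × 3.6 = 144.518 km/h.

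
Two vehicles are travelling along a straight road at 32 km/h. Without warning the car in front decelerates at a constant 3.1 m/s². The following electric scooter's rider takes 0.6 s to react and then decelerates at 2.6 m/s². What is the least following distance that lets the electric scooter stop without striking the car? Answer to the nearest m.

Minimum gap ≈ 8 m

32 km/h ÷ 3.6 = 8.8889 m/s.
Leader travels v²/(2a_L) = 79.013 / 6.200 = 12.744 m before stopping.
Follower covers v·t_r = 8.8889 × 0.6 = 5.333 m while reacting, then v²/(2a_F) = 79.013 / 5.200 = 15.195 m while braking, for a total of 5.333 + 15.195 = 20.528 m.
Since a_F ≤ a_L and the follower starts braking later, the follower is never slower than the leader, so the closest approach is when both have stopped.
Minimum gap = 20.528 − 12.744 = 7.784 m.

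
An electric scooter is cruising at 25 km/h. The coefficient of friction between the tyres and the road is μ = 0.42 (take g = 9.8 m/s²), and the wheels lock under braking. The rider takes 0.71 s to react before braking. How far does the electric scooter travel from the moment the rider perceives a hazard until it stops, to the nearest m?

Total stopping distance ≈ 11 m

25 km/h ÷ 3.6 = 6.9444 m/s.
a = μg = 0.42 × 9.8 = 4.116 m/s².
Reaction distance = v·t_r = 6.9444 × 0.71 = 4.931 m.
Braking distance = v²/(2a) = 6.9444² / (2 × 4.116) = 48.225 / 8.232 = 5.858 m.
Total = 4.931 + 5.858 = 10.789 m.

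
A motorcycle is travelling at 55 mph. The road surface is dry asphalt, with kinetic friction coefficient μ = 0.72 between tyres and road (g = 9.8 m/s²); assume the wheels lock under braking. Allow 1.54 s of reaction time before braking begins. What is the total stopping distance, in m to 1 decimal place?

55 mph × 0.44704 = 24.5872 m/s.
a = μg = 0.72 × 9.8 = 7.056 m/s².
Reaction distance = v·t_r = 24.5872 × 1.54 = 37.864 m.
Braking distance = v²/(2a) = 24.5872² / (2 × 7.056) = 604.530 / 14.112 = 42.838 m.
Total = 37.864 + 42.838 = 80.702 m.

Total stopping distance ≈ 80.7 m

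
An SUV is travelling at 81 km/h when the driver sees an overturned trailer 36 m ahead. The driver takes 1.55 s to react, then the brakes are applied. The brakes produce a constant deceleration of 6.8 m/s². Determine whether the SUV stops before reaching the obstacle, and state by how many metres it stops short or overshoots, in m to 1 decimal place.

No — it overshoots by 36.1 m

81 km/h ÷ 3.6 = 22.5000 m/s.
Reaction distance = 22.5000 × 1.55 = 34.875 m.
Braking distance = v²/(2a) = 506.250 / 13.600 = 37.224 m.
Total stopping distance = 34.875 + 37.224 = 72.099 m, vs 36 m available — it cannot stop in time and overshoots by 72.099 − 36 = 36.099 m.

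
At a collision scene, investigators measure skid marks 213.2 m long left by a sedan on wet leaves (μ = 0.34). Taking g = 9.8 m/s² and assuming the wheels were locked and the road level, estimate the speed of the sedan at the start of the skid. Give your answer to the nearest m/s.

Initial speed ≈ 38 m/s

Deceleration a = μg = 0.34 × 9.8 = 3.332 m/s².
v = √(2a·d) = √(2 × 3.332 × 213.2) = √1420.765 = 37.6930 m/s.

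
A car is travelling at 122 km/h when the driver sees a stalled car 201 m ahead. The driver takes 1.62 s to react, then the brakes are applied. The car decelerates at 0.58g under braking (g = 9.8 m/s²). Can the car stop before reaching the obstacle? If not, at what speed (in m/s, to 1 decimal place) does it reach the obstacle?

Yes — it stops about 45.1 m short of the obstacle, so it never reaches it

122 km/h ÷ 3.6 = 33.8889 m/s.
a = 0.58 × 9.8 = 5.684 m/s².
Reaction distance = 33.8889 × 1.62 = 54.900 m.
Braking distance = v²/(2a) = 1148.458 / 11.368 = 101.026 m.
Total stopping distance = 54.900 + 101.026 = 155.926 m, vs 201 m available — it stops with 201 − 155.926 = 45.074 m to spare.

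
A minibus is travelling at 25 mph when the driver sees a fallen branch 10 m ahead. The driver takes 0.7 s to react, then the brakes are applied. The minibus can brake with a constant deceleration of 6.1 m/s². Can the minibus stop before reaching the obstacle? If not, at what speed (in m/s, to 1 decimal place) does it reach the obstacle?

25 mph × 0.44704 = 11.1760 m/s.
Reaction distance = 11.1760 × 0.7 = 7.823 m.
Braking distance needed to stop: v²/(2a) = 124.903 / 12.200 = 10.238 m, so total needed = 7.823 + 10.238 = 18.061 m > 10 m — it cannot stop.
Distance remaining when braking begins: 10 − 7.823 = 2.177 m.
v² = v₀² − 2a·d = 124.903 − 2 × 6.100 × 2.177 = 98.344 m²/s².
v = √98.344 = 9.917 m/s.

No — it strikes the obstacle at 9.9 m/s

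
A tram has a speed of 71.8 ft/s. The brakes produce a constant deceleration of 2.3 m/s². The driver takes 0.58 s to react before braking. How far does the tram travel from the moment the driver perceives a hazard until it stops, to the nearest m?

71.8 ft/s × 0.3048 = 21.8846 m/s.
Reaction distance = v·t_r = 21.8846 × 0.58 = 12.693 m.
Braking distance = v²/(2a) = 21.8846² / (2 × 2.300) = 478.936 / 4.600 = 104.117 m.
Total = 12.693 + 104.117 = 116.810 m.

Total stopping distance ≈ 117 m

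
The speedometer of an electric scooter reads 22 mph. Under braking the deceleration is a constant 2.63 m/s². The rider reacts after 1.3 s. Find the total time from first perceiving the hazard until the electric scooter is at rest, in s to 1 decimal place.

22 mph × 0.44704 = 9.8349 m/s.
Braking time = v/a = 9.8349 / 2.630 = 3.740 s.
Total = 1.3 + 3.740 = 5.040 s.

Total time ≈ 5.0 s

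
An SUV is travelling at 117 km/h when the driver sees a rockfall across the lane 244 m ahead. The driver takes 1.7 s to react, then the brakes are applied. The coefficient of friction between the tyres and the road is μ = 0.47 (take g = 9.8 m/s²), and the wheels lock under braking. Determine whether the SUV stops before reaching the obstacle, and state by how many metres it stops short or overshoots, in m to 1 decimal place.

117 km/h ÷ 3.6 = 32.5000 m/s.
a = μg = 0.47 × 9.8 = 4.606 m/s².
Reaction distance = 32.5000 × 1.7 = 55.250 m.
Braking distance = v²/(2a) = 1056.250 / 9.212 = 114.660 m.
Total stopping distance = 55.250 + 114.660 = 169.910 m, vs 244 m available — it stops with 244 − 169.910 = 74.090 m to spare.

Yes — it stops 74.1 m short of the obstacle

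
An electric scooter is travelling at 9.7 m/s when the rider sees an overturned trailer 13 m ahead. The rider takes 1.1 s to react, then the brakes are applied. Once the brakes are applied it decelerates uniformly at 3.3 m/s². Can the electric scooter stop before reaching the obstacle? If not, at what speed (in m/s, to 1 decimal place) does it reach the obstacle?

Reaction distance = 9.7000 × 1.1 = 10.670 m.
Braking distance needed to stop: v²/(2a) = 94.090 / 6.600 = 14.256 m, so total needed = 10.670 + 14.256 = 24.926 m > 13 m — it cannot stop.
Distance remaining when braking begins: 13 − 10.670 = 2.330 m.
v² = v₀² − 2a·d = 94.090 − 2 × 3.300 × 2.330 = 78.712 m²/s².
v = √78.712 = 8.872 m/s.

No — it strikes the obstacle at 8.9 m/s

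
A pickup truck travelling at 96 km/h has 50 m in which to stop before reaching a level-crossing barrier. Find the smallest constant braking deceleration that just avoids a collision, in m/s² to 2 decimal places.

96 km/h ÷ 3.6 = 26.6667 m/s.
v² = 2a·d ⇒ a = v²/(2d) = 26.6667² / (2 × 50.000) = 711.113 / 100.000 = 7.1111 m/s².

Required deceleration ≈ 7.11 m/s²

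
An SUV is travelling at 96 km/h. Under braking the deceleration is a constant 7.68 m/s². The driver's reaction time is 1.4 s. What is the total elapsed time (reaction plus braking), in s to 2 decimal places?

96 km/h ÷ 3.6 = 26.6667 m/s.
Braking time = v/a = 26.6667 / 7.680 = 3.472 s.
Total = 1.4 + 3.472 = 4.872 s.

Total time ≈ 4.87 s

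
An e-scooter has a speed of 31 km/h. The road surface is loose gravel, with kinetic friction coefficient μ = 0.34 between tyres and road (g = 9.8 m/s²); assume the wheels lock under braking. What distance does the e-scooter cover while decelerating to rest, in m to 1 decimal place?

Braking distance ≈ 11.1 m

31 km/h ÷ 3.6 = 8.6111 m/s.
a = μg = 0.34 × 9.8 = 3.332 m/s².
Braking distance = v²/(2a) = 8.6111² / (2 × 3.332) = 74.151 / 6.664 = 11.127 m.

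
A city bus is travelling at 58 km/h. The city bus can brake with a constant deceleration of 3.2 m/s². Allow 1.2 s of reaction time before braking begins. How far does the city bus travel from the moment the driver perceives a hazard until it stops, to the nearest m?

58 km/h ÷ 3.6 = 16.1111 m/s.
Reaction distance = v·t_r = 16.1111 × 1.2 = 19.333 m.
Braking distance = v²/(2a) = 16.1111² / (2 × 3.200) = 259.568 / 6.400 = 40.557 m.
Total = 19.333 + 40.557 = 59.890 m.

Total stopping distance ≈ 60 m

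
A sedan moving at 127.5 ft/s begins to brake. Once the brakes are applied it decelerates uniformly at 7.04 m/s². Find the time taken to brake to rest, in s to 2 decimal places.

Braking time ≈ 5.52 s

127.5 ft/s × 0.3048 = 38.8620 m/s.
Braking time = v/a = 38.8620 / 7.040 = 5.520 s.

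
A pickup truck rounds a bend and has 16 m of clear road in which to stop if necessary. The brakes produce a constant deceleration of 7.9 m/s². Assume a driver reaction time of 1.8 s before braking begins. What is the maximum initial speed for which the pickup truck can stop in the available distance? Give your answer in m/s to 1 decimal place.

Maximum speed ≈ 7.1 m/s

Stopping distance: v·t_r + v²/(2a) = 16 with t_r = 1.8 s and a = 7.900 m/s².
So v² + 28.440 v − 252.80 = 0.
Positive root: v = −a·t_r + √((a·t_r)² + 2a·d) = −14.220 + √(202.208 + 252.80) = 7.1109 m/s.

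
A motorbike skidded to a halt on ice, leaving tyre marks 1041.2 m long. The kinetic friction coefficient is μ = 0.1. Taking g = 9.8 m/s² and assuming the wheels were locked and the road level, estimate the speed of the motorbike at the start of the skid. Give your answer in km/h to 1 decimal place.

Deceleration a = μg = 0.1 × 9.8 = 0.980 m/s².
v = √(2a·d) = √(2 × 0.980 × 1041.2) = √2040.752 = 45.1747 m/s.
= 45.1747 × 3.6 = 162.629 km/h.

Initial speed ≈ 162.6 km/h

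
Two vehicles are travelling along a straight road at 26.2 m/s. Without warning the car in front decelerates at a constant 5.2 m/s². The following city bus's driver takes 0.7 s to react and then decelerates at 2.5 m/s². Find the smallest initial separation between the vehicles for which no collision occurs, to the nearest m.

Leader travels v²/(2a_L) = 686.440 / 10.400 = 66.004 m before stopping.
Follower covers v·t_r = 26.2000 × 0.7 = 18.340 m while reacting, then v²/(2a_F) = 686.440 / 5.000 = 137.288 m while braking, for a total of 18.340 + 137.288 = 155.628 m.
Since a_F ≤ a_L and the follower starts braking later, the follower is never slower than the leader, so the closest approach is when both have stopped.
Minimum gap = 155.628 − 66.004 = 89.624 m.

Minimum gap ≈ 90 m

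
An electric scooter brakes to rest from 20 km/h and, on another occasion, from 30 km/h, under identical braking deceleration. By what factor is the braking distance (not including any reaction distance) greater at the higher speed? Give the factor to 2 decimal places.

Factor ≈ 2.25

Braking distance d = v²/(2a), so with a fixed, d ∝ v².
Factor = (30/20)² = 1.5000² = 2.2500.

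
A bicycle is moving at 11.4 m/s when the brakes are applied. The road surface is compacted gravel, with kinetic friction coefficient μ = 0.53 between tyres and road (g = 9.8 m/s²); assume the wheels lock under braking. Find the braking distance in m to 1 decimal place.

a = μg = 0.53 × 9.8 = 5.194 m/s².
Braking distance = v²/(2a) = 11.4000² / (2 × 5.194) = 129.960 / 10.388 = 12.511 m.

Braking distance ≈ 12.5 m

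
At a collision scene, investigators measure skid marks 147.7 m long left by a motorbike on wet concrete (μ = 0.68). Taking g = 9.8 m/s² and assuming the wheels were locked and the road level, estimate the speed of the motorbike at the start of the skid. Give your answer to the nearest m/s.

Initial speed ≈ 44 m/s

Deceleration a = μg = 0.68 × 9.8 = 6.664 m/s².
v = √(2a·d) = √(2 × 6.664 × 147.7) = √1968.546 = 44.3683 m/s.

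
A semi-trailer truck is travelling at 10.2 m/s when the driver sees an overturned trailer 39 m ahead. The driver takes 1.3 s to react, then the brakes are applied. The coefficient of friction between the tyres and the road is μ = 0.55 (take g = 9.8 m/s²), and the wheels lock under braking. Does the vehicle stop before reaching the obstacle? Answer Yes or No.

a = μg = 0.55 × 9.8 = 5.390 m/s².
Reaction distance = 10.2000 × 1.3 = 13.260 m.
Braking distance = v²/(2a) = 104.040 / 10.780 = 9.651 m.
Total stopping distance = 13.260 + 9.651 = 22.911 m, vs 39 m available — it stops with 39 − 22.911 = 16.089 m to spare.

Yes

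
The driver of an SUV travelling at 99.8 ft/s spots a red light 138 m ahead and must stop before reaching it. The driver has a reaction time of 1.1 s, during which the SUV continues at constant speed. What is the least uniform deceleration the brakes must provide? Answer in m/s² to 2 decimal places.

Required deceleration ≈ 4.43 m/s²

99.8 ft/s × 0.3048 = 30.4190 m/s.
Distance covered during reaction = 30.4190 × 1.1 = 33.461 m.
Distance available for braking: 138 − 33.461 = 104.539 m.
v² = 2a·d ⇒ a = v²/(2d) = 30.4190² / (2 × 104.539) = 925.316 / 209.078 = 4.4257 m/s².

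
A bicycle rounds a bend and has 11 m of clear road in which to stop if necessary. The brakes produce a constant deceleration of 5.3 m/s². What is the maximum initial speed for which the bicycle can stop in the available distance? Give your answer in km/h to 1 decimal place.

Maximum speed ≈ 38.9 km/h

v²/(2a) = d ⇒ v = √(2 × 5.300 × 11) = √116.60 = 10.7981 m/s.
10.7981 m/s × 3.6 = 38.873 km/h.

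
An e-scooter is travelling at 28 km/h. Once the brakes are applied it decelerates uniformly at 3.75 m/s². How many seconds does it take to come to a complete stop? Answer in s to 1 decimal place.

Braking time ≈ 2.1 s

28 km/h ÷ 3.6 = 7.7778 m/s.
Braking time = v/a = 7.7778 / 3.750 = 2.074 s.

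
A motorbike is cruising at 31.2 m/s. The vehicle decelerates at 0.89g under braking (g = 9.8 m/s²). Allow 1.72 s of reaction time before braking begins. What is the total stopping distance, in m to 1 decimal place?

a = 0.89 × 9.8 = 8.722 m/s².
Reaction distance = v·t_r = 31.2000 × 1.72 = 53.664 m.
Braking distance = v²/(2a) = 31.2000² / (2 × 8.722) = 973.440 / 17.444 = 55.804 m.
Total = 53.664 + 55.804 = 109.468 m.

Total stopping distance ≈ 109.5 m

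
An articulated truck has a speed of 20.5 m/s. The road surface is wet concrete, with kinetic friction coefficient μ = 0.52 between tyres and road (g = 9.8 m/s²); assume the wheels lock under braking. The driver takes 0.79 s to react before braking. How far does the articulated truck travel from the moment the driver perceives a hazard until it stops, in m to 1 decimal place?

a = μg = 0.52 × 9.8 = 5.096 m/s².
Reaction distance = v·t_r = 20.5000 × 0.79 = 16.195 m.
Braking distance = v²/(2a) = 20.5000² / (2 × 5.096) = 420.250 / 10.192 = 41.233 m.
Total = 16.195 + 41.233 = 57.428 m.

Total stopping distance ≈ 57.4 m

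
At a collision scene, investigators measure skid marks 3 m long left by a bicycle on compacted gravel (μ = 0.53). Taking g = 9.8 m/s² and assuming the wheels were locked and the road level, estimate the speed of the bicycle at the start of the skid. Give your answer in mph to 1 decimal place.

Initial speed ≈ 12.5 mph

Deceleration a = μg = 0.53 × 9.8 = 5.194 m/s².
v = √(2a·d) = √(2 × 5.194 × 3) = √31.164 = 5.5825 m/s.
= 5.5825 ÷ 0.44704 = 12.488 mph.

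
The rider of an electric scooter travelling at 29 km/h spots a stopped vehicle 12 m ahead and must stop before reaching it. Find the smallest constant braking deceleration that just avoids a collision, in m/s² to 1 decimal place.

Required deceleration ≈ 2.7 m/s²

29 km/h ÷ 3.6 = 8.0556 m/s.
v² = 2a·d ⇒ a = v²/(2d) = 8.0556² / (2 × 12.000) = 64.893 / 24.000 = 2.7039 m/s².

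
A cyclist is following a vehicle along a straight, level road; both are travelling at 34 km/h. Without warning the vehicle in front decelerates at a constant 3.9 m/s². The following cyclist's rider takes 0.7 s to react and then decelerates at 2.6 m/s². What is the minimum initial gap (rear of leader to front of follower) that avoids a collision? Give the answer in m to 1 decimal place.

34 km/h ÷ 3.6 = 9.4444 m/s.
Leader travels v²/(2a_L) = 89.197 / 7.800 = 11.436 m before stopping.
Follower covers v·t_r = 9.4444 × 0.7 = 6.611 m while reacting, then v²/(2a_F) = 89.197 / 5.200 = 17.153 m while braking, for a total of 6.611 + 17.153 = 23.764 m.
Since a_F ≤ a_L and the follower starts braking later, the follower is never slower than the leader, so the closest approach is when both have stopped.
Minimum gap = 23.764 − 11.436 = 12.328 m.

Minimum gap ≈ 12.3 m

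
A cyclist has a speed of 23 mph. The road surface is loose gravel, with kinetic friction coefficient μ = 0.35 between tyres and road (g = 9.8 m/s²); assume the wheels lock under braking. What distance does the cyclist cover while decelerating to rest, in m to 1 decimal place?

Braking distance ≈ 15.4 m

23 mph × 0.44704 = 10.2819 m/s.
a = μg = 0.35 × 9.8 = 3.430 m/s².
Braking distance = v²/(2a) = 10.2819² / (2 × 3.430) = 105.717 / 6.860 = 15.411 m.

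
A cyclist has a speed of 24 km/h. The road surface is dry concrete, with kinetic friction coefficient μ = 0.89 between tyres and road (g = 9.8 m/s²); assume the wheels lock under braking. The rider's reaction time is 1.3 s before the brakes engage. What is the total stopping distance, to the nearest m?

24 km/h ÷ 3.6 = 6.6667 m/s.
a = μg = 0.89 × 9.8 = 8.722 m/s².
Reaction distance = v·t_r = 6.6667 × 1.3 = 8.667 m.
Braking distance = v²/(2a) = 6.6667² / (2 × 8.722) = 44.445 / 17.444 = 2.548 m.
Total = 8.667 + 2.548 = 11.215 m.

Total stopping distance ≈ 11 m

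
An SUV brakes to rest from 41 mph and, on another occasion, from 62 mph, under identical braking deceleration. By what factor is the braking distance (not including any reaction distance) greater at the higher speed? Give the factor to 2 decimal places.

Braking distance d = v²/(2a), so with a fixed, d ∝ v².
Factor = (62/41)² = 1.5122² = 2.2867.

Factor ≈ 2.29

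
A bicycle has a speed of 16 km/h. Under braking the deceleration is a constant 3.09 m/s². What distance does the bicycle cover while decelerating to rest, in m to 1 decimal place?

16 km/h ÷ 3.6 = 4.4444 m/s.
Braking distance = v²/(2a) = 4.4444² / (2 × 3.090) = 19.753 / 6.180 = 3.196 m.

Braking distance ≈ 3.2 m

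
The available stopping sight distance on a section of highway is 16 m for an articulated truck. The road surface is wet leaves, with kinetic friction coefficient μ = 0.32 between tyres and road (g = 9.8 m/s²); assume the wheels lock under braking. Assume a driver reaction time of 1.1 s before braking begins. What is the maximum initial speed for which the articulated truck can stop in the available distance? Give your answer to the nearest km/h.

Maximum speed ≈ 26 km/h

a = μg = 0.32 × 9.8 = 3.136 m/s².
Stopping distance: v·t_r + v²/(2a) = 16 with t_r = 1.1 s and a = 3.136 m/s².
So v² + 6.899 v − 100.35 = 0.
Positive root: v = −a·t_r + √((a·t_r)² + 2a·d) = −3.450 + √(11.903 + 100.35) = 7.1450 m/s.
7.1450 m/s × 3.6 = 25.722 km/h.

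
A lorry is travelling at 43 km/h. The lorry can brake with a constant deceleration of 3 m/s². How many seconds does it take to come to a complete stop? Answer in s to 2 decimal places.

Braking time ≈ 3.98 s

43 km/h ÷ 3.6 = 11.9444 m/s.
Braking time = v/a = 11.9444 / 3.000 = 3.981 s.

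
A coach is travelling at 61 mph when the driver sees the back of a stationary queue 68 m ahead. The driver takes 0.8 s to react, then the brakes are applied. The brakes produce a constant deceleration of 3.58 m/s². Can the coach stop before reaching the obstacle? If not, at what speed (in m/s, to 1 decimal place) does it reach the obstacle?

No — it strikes the obstacle at 20.3 m/s

61 mph × 0.44704 = 27.2694 m/s.
Reaction distance = 27.2694 × 0.8 = 21.816 m.
Braking distance needed to stop: v²/(2a) = 743.620 / 7.160 = 103.858 m, so total needed = 21.816 + 103.858 = 125.674 m > 68 m — it cannot stop.
Distance remaining when braking begins: 68 − 21.816 = 46.184 m.
v² = v₀² − 2a·d = 743.620 − 2 × 3.580 × 46.184 = 412.943 m²/s².
v = √412.943 = 20.321 m/s.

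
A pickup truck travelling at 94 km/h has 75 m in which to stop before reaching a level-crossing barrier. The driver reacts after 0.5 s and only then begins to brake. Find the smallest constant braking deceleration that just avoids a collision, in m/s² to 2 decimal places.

94 km/h ÷ 3.6 = 26.1111 m/s.
Distance covered during reaction = 26.1111 × 0.5 = 13.056 m.
Distance available for braking: 75 − 13.056 = 61.944 m.
v² = 2a·d ⇒ a = v²/(2d) = 26.1111² / (2 × 61.944) = 681.790 / 123.888 = 5.5033 m/s².

Required deceleration ≈ 5.50 m/s²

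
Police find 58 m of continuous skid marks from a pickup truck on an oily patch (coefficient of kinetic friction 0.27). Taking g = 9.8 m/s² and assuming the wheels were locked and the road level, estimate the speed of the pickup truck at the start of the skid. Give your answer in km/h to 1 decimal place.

Initial speed ≈ 63.1 km/h

Deceleration a = μg = 0.27 × 9.8 = 2.646 m/s².
v = √(2a·d) = √(2 × 2.646 × 58) = √306.936 = 17.5196 m/s.
= 17.5196 × 3.6 = 63.071 km/h.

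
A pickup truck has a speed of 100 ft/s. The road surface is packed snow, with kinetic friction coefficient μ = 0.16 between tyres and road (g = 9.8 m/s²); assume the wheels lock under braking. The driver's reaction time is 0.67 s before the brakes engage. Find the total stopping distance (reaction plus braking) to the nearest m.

100 ft/s × 0.3048 = 30.4800 m/s.
a = μg = 0.16 × 9.8 = 1.568 m/s².
Reaction distance = v·t_r = 30.4800 × 0.67 = 20.422 m.
Braking distance = v²/(2a) = 30.4800² / (2 × 1.568) = 929.030 / 3.136 = 296.247 m.
Total = 20.422 + 296.247 = 316.669 m.

Total stopping distance ≈ 317 m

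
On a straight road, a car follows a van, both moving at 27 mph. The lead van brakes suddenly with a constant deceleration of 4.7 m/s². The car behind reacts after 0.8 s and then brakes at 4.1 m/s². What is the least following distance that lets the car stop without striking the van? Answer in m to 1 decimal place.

Minimum gap ≈ 11.9 m

27 mph × 0.44704 = 12.0701 m/s.
Leader travels v²/(2a_L) = 145.687 / 9.400 = 15.499 m before stopping.
Follower covers v·t_r = 12.0701 × 0.8 = 9.656 m while reacting, then v²/(2a_F) = 145.687 / 8.200 = 17.767 m while braking, for a total of 9.656 + 17.767 = 27.423 m.
Since a_F ≤ a_L and the follower starts braking later, the follower is never slower than the leader, so the closest approach is when both have stopped.
Minimum gap = 27.423 − 15.499 = 11.924 m.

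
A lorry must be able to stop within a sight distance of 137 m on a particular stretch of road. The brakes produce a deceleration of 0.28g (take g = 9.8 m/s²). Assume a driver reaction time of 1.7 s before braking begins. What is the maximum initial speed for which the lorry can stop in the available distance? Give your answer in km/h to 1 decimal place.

Maximum speed ≈ 83.3 km/h

a = 0.28 × 9.8 = 2.744 m/s².
Stopping distance: v·t_r + v²/(2a) = 137 with t_r = 1.7 s and a = 2.744 m/s².
So v² + 9.330 v − 751.86 = 0.
Positive root: v = −a·t_r + √((a·t_r)² + 2a·d) = −4.665 + √(21.762 + 751.86) = 23.1491 m/s.
23.1491 m/s × 3.6 = 83.337 km/h.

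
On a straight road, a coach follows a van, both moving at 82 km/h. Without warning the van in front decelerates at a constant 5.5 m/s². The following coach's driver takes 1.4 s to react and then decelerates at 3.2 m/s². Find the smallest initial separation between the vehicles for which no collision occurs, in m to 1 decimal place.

Minimum gap ≈ 65.8 m

82 km/h ÷ 3.6 = 22.7778 m/s.
Leader travels v²/(2a_L) = 518.828 / 11.000 = 47.166 m before stopping.
Follower covers v·t_r = 22.7778 × 1.4 = 31.889 m while reacting, then v²/(2a_F) = 518.828 / 6.400 = 81.067 m while braking, for a total of 31.889 + 81.067 = 112.956 m.
Since a_F ≤ a_L and the follower starts braking later, the follower is never slower than the leader, so the closest approach is when both have stopped.
Minimum gap = 112.956 − 47.166 = 65.790 m.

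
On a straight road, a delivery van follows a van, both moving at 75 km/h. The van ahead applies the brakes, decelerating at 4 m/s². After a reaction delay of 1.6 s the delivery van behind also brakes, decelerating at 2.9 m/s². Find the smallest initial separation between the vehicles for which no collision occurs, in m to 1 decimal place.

75 km/h ÷ 3.6 = 20.8333 m/s.
Leader travels v²/(2a_L) = 434.026 / 8.000 = 54.253 m before stopping.
Follower covers v·t_r = 20.8333 × 1.6 = 33.333 m while reacting, then v²/(2a_F) = 434.026 / 5.800 = 74.832 m while braking, for a total of 33.333 + 74.832 = 108.165 m.
Since a_F ≤ a_L and the follower starts braking later, the follower is never slower than the leader, so the closest approach is when both have stopped.
Minimum gap = 108.165 − 54.253 = 53.912 m.

Minimum gap ≈ 53.9 m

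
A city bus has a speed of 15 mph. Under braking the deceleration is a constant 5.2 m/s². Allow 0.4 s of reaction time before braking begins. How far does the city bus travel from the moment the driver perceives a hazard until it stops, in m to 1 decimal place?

Total stopping distance ≈ 7.0 m

15 mph × 0.44704 = 6.7056 m/s.
Reaction distance = v·t_r = 6.7056 × 0.4 = 2.682 m.
Braking distance = v²/(2a) = 6.7056² / (2 × 5.200) = 44.965 / 10.400 = 4.324 m.
Total = 2.682 + 4.324 = 7.006 m.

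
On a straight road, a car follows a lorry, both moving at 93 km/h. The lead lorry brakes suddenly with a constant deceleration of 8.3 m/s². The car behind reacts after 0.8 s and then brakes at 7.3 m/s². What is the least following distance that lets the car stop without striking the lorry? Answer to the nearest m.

93 km/h ÷ 3.6 = 25.8333 m/s.
Leader travels v²/(2a_L) = 667.359 / 16.600 = 40.202 m before stopping.
Follower covers v·t_r = 25.8333 × 0.8 = 20.667 m while reacting, then v²/(2a_F) = 667.359 / 14.600 = 45.710 m while braking, for a total of 20.667 + 45.710 = 66.377 m.
Since a_F ≤ a_L and the follower starts braking later, the follower is never slower than the leader, so the closest approach is when both have stopped.
Minimum gap = 66.377 − 40.202 = 26.175 m.

Minimum gap ≈ 26 m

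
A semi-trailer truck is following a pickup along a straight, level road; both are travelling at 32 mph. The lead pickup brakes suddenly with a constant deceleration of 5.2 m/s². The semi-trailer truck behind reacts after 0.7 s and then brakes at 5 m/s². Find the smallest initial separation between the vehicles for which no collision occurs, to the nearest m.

32 mph × 0.44704 = 14.3053 m/s.
Leader travels v²/(2a_L) = 204.642 / 10.400 = 19.677 m before stopping.
Follower covers v·t_r = 14.3053 × 0.7 = 10.014 m while reacting, then v²/(2a_F) = 204.642 / 10.000 = 20.464 m while braking, for a total of 10.014 + 20.464 = 30.478 m.
Since a_F ≤ a_L and the follower starts braking later, the follower is never slower than the leader, so the closest approach is when both have stopped.
Minimum gap = 30.478 − 19.677 = 10.801 m.

Minimum gap ≈ 11 m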